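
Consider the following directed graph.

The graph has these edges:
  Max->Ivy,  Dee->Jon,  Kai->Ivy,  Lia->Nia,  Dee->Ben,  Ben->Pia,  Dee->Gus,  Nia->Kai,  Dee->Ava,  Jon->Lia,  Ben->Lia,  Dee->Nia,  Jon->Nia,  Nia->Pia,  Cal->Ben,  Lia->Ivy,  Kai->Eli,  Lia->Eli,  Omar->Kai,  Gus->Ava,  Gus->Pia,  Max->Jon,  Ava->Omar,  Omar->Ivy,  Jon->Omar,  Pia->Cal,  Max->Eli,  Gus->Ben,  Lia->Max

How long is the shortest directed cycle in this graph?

3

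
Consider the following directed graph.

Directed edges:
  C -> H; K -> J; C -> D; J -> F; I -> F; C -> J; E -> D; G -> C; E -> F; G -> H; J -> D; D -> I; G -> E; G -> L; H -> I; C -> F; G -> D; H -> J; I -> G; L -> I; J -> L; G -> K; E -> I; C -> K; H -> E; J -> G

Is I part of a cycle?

Yes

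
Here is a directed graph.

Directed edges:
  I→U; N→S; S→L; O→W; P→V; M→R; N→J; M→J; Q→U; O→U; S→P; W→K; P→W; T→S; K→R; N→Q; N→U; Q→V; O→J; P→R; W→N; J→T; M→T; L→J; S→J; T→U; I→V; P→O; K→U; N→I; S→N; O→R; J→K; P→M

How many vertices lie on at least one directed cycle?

9

A vertex is on a directed cycle iff it belongs to a strongly connected component of size ≥ 2 (or has a self-loop).
The vertices on cycles are {J, L, M, N, O, P, S, T, W} — 9 in total.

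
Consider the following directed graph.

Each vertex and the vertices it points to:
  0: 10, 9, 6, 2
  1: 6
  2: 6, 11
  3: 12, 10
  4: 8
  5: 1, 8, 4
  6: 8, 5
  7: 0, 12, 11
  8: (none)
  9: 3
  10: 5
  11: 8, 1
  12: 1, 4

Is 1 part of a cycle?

1 is on a cycle iff 1 can reach itself via ≥1 edge.
1 → 6 → 5 → 1 — yes.

Yes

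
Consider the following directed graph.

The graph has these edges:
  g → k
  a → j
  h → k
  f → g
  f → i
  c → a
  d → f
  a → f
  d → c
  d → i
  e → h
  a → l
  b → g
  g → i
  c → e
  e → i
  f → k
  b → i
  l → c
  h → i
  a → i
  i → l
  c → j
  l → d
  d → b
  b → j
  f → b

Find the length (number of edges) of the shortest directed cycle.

For each vertex v, BFS finds the shortest path from v back to v.
The shortest such closed walk is l → c → a → l, length 3.

3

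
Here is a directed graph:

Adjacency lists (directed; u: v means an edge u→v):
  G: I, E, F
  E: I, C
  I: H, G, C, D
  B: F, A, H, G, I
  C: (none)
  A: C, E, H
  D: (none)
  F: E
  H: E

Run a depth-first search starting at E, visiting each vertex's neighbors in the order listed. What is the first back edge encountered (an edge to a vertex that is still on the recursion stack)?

H->E

DFS from E (visiting each vertex's neighbors in the order listed); mark gray on enter, black on exit:
E gray
  I gray
    H gray
      H→E: E is gray → back edge
First back edge: H → E.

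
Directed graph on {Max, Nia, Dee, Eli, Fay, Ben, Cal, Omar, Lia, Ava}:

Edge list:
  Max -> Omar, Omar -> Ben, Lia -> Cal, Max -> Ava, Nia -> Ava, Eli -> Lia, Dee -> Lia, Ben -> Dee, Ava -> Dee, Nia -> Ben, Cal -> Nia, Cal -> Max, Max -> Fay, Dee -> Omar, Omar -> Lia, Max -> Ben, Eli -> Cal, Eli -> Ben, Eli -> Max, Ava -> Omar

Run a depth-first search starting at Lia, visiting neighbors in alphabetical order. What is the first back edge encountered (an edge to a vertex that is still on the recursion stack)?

DFS from Lia (visiting neighbors in alphabetical order); mark gray on enter, black on exit:
Lia gray
  Cal gray
    Max gray
      Ava gray
        Dee gray
          Dee→Lia: Lia is gray → back edge
First back edge: Dee → Lia.

Dee→Lia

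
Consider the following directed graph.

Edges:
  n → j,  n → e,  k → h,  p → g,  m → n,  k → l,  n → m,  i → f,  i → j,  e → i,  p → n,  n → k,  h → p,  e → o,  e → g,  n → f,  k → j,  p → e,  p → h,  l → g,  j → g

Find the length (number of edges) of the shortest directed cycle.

For each vertex v, BFS finds the shortest path from v back to v.
The shortest such closed walk is p → h → p, length 2.

2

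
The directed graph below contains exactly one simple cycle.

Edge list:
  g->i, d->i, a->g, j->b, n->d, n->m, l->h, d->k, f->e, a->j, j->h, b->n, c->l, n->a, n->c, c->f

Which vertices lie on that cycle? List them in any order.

DFS with gray/black marking from n:
n gray
  m gray
  m black
  c gray
    f gray
      e gray
      e black
    f black
    l gray
      h gray
      h black
    l black
  c black
  a gray
    j gray
      b gray
        b→n: n is gray → back edge
Back edge closes the cycle n → a → j → b → n; its vertices are {a, b, j, n}.

a, b, j, n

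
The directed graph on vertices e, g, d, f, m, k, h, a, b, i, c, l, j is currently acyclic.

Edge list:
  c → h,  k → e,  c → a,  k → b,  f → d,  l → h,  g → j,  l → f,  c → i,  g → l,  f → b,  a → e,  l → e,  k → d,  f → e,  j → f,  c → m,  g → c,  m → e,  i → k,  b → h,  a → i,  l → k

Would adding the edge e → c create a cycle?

Yes

Adding e→c creates a cycle iff c can already reach e.
Path from c: c → m → e.
So c → … → e → c is a cycle.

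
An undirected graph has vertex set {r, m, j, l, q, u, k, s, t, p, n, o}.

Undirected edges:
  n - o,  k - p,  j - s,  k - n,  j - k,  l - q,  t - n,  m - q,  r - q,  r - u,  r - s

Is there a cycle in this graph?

DFS, tracking each vertex's parent; an edge to a visited non-parent vertex closes a cycle.
Start from q:
visit q (parent –)
  visit l (parent q)
    l–q: parent, skip
  visit m (parent q)
    m–q: parent, skip
  visit r (parent q)
    visit u (parent r)
      u–r: parent, skip
    r–q: parent, skip
    visit s (parent r)
      visit j (parent s)
        visit k (parent j)
          visit n (parent k)
            n–k: parent, skip
            visit t (parent n)
              t–n: parent, skip
            visit o (parent n)
              o–n: parent, skip
          k–j: parent, skip
          visit p (parent k)
            p–k: parent, skip
        j–s: parent, skip
      s–r: parent, skip
No non-parent visited neighbor found — the graph is a forest.

No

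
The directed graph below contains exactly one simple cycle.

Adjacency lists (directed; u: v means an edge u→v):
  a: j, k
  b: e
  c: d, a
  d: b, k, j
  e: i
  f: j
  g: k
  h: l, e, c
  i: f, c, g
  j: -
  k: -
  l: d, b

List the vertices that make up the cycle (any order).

b, c, d, e, i

DFS with gray/black marking from e:
e gray
  i gray
    f gray
      j gray
      j black
    f black
    c gray
      d gray
        b gray
          b→e: e is gray → back edge
Back edge closes the cycle e → i → c → d → b → e; its vertices are {b, c, d, e, i}.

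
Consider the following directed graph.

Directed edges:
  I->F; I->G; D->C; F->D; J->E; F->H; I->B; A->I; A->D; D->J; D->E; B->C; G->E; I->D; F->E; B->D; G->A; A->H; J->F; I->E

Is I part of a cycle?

Yes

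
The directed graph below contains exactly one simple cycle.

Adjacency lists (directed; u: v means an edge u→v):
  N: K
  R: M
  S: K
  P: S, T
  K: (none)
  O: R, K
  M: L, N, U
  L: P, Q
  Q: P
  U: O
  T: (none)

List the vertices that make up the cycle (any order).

M, O, R, U

DFS with gray/black marking from R:
R gray
  M gray
    L gray
      P gray
        S gray
          K gray
          K black
        S black
        T gray
        T black
      P black
      Q gray
        Q→P: P black — skip
      Q black
    L black
    N gray
      N→K: K black — skip
    N black
    U gray
      O gray
        O→R: R is gray → back edge
Back edge closes the cycle R → M → U → O → R; its vertices are {M, O, R, U}.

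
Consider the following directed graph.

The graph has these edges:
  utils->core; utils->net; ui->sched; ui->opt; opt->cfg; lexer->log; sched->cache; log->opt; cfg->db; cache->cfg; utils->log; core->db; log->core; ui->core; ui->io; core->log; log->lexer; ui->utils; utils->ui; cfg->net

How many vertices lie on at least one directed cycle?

A vertex is on a directed cycle iff it belongs to a strongly connected component of size ≥ 2 (or has a self-loop).
The vertices on cycles are {ui, log, core, lexer, utils} — 5 in total.

5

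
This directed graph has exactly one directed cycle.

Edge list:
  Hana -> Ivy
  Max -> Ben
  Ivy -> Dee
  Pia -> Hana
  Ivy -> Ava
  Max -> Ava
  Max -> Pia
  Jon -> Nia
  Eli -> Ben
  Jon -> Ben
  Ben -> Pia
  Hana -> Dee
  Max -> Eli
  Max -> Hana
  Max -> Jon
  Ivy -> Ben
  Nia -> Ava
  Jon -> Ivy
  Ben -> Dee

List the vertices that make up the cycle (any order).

Ben, Ivy, Pia, Hana

DFS with gray/black marking from Hana:
Hana gray
  Dee gray
  Dee black
  Ivy gray
    Ben gray
      Pia gray
        Pia→Hana: Hana is gray → back edge
Back edge closes the cycle Hana → Ivy → Ben → Pia → Hana; its vertices are {Ben, Ivy, Pia, Hana}.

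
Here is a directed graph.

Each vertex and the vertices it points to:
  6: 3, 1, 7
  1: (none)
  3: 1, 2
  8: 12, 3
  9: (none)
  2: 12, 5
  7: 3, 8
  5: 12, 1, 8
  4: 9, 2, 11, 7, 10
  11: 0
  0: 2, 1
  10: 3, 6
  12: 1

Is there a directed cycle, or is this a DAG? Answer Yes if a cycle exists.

Yes

DFS with white/gray/black marking, starting from 9:
9 gray
9 black
6 gray
  3 gray
    1 gray
    1 black
    2 gray
      12 gray
        12→1: 1 black — skip
      12 black
      5 gray
        5→12: 12 black — skip
        5→1: 1 black — skip
        8 gray
          8→12: 12 black — skip
          8→3: 3 is gray → back edge
Back edge found, so a cycle exists: 3 → 2 → 5 → 8 → 3.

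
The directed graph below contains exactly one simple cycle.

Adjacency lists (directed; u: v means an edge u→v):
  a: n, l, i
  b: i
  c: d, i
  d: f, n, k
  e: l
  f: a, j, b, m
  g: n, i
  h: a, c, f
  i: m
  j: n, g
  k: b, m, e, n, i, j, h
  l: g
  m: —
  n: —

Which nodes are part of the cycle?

DFS with gray/black marking from h:
h gray
  a gray
    n gray
    n black
    l gray
      g gray
        g→n: n black — skip
        i gray
          m gray
          m black
        i black
      g black
    l black
    a→i: i black — skip
  a black
  c gray
    d gray
      f gray
        f→a: a black — skip
        j gray
          j→n: n black — skip
          j→g: g black — skip
        j black
        b gray
          b→i: i black — skip
        b black
        f→m: m black — skip
      f black
      d→n: n black — skip
      k gray
        k→b: b black — skip
        k→m: m black — skip
        e gray
          e→l: l black — skip
        e black
        k→n: n black — skip
        k→i: i black — skip
        k→j: j black — skip
        k→h: h is gray → back edge
Back edge closes the cycle h → c → d → k → h; its vertices are {c, d, h, k}.

c, d, h, k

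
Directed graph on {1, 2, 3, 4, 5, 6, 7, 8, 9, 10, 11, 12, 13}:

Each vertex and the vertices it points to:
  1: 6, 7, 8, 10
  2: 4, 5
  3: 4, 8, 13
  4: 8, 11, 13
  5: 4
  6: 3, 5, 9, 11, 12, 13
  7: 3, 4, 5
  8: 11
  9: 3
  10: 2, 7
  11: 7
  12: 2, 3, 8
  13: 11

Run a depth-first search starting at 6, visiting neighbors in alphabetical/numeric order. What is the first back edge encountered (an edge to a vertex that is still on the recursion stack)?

7->3

DFS from 6 (visiting neighbors in alphabetical/numeric order); mark gray on enter, black on exit:
6 gray
  3 gray
    4 gray
      8 gray
        11 gray
          7 gray
            7→3: 3 is gray → back edge
First back edge: 7 → 3.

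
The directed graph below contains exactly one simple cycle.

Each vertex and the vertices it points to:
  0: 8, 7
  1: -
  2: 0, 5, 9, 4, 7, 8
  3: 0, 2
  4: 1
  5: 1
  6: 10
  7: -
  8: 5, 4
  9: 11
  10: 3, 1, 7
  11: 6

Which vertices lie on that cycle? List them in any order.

2, 3, 6, 9, 10, 11

DFS with gray/black marking from 3:
3 gray
  0 gray
    8 gray
      5 gray
        1 gray
        1 black
      5 black
      4 gray
        4→1: 1 black — skip
      4 black
    8 black
    7 gray
    7 black
  0 black
  2 gray
    2→0: 0 black — skip
    2→5: 5 black — skip
    9 gray
      11 gray
        6 gray
          10 gray
            10→3: 3 is gray → back edge
Back edge closes the cycle 3 → 2 → 9 → 11 → 6 → 10 → 3; its vertices are {2, 3, 6, 9, 10, 11}.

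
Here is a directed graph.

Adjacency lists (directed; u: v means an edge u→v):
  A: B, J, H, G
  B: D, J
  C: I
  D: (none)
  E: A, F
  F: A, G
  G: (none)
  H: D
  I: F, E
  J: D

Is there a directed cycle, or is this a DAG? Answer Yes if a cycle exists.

No

DFS with white/gray/black marking, starting from A:
A gray
  B gray
    D gray
    D black
    J gray
      J→D: D black — skip
    J black
  B black
  A→J: J black — skip
  H gray
    H→D: D black — skip
  H black
  G gray
  G black
A black
C gray
  I gray
    F gray
      F→A: A black — skip
      F→G: G black — skip
    F black
    E gray
      E→A: A black — skip
      E→F: F black — skip
    E black
  I black
C black
Every edge goes to a white or black vertex — no back edge, so the graph is acyclic.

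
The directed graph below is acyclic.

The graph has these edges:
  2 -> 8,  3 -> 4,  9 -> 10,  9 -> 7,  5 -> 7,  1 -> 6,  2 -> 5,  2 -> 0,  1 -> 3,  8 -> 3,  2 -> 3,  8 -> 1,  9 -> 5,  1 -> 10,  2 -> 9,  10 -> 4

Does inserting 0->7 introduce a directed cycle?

No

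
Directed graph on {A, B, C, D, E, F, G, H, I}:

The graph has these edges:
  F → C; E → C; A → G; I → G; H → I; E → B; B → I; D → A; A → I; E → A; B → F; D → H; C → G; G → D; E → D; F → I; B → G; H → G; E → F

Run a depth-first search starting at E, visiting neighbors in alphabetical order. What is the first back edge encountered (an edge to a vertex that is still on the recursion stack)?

D→A

DFS from E (visiting neighbors in alphabetical order); mark gray on enter, black on exit:
E gray
  A gray
    G gray
      D gray
        D→A: A is gray → back edge
First back edge: D → A.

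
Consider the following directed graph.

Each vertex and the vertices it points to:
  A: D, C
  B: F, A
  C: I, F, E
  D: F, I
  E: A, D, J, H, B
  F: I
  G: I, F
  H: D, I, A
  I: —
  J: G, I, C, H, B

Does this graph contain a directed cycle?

Yes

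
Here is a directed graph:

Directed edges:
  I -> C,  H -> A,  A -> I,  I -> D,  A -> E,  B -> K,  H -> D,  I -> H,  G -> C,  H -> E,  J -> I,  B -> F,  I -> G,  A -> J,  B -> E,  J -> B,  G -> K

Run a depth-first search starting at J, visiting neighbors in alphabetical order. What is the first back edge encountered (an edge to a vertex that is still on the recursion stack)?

DFS from J (visiting neighbors in alphabetical order); mark gray on enter, black on exit:
J gray
  B gray
    E gray
    E black
    F gray
    F black
    K gray
    K black
  B black
  I gray
    C gray
    C black
    D gray
    D black
    G gray
      G→C: C black — skip
      G→K: K black — skip
    G black
    H gray
      A gray
        A→E: E black — skip
        A→I: I is gray → back edge
First back edge: A → I.

A→I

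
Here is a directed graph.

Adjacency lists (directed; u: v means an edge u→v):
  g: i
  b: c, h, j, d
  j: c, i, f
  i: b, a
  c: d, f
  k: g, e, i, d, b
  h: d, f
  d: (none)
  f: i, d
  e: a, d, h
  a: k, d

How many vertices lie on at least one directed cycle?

10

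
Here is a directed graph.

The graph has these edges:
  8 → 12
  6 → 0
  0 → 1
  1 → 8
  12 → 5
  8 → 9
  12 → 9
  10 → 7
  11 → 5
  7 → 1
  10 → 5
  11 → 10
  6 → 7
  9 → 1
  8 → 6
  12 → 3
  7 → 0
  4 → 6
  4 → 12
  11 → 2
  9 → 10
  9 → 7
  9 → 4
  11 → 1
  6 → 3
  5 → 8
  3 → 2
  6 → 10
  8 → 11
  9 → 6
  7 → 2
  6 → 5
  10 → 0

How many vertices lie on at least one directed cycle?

11

A vertex is on a directed cycle iff it belongs to a strongly connected component of size ≥ 2 (or has a self-loop).
The vertices on cycles are {0, 1, 4, 5, 6, 7, 8, 9, 10, 11, 12} — 11 in total.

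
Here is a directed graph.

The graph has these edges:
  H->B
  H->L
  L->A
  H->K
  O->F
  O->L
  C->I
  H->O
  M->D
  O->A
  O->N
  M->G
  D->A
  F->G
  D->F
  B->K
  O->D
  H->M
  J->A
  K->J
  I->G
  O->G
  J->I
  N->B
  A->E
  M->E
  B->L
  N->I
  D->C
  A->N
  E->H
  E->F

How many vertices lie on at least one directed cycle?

11

A vertex is on a directed cycle iff it belongs to a strongly connected component of size ≥ 2 (or has a self-loop).
The vertices on cycles are {A, B, D, E, H, J, K, L, M, N, O} — 11 in total.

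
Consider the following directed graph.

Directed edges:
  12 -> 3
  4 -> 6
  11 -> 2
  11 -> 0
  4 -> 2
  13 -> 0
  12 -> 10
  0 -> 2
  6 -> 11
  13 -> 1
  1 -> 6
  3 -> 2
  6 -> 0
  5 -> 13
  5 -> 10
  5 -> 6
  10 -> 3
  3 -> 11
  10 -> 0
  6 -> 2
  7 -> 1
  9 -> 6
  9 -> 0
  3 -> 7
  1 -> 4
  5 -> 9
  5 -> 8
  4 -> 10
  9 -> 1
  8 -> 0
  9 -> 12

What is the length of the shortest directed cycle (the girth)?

5

For each vertex v, BFS finds the shortest path from v back to v.
The shortest such closed walk is 1 → 4 → 10 → 3 → 7 → 1, length 5.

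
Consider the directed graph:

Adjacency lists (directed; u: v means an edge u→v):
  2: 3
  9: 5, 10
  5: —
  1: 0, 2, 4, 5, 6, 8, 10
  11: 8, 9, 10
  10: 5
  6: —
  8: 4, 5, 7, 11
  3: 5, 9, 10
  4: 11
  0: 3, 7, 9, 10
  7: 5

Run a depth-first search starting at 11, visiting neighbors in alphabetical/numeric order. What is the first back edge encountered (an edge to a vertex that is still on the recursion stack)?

DFS from 11 (visiting neighbors in alphabetical/numeric order); mark gray on enter, black on exit:
11 gray
  8 gray
    4 gray
      4→11: 11 is gray → back edge
First back edge: 4 → 11.

4→11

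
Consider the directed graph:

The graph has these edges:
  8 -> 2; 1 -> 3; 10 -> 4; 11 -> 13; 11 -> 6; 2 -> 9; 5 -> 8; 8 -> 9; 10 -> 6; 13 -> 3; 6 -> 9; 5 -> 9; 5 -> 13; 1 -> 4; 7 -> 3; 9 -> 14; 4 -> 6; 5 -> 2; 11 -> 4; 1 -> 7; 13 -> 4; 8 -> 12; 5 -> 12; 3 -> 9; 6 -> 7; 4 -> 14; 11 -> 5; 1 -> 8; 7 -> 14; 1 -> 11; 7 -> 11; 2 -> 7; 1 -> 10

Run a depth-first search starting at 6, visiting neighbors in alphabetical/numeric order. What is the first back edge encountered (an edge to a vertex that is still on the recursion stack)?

DFS from 6 (visiting neighbors in alphabetical/numeric order); mark gray on enter, black on exit:
6 gray
  7 gray
    3 gray
      9 gray
        14 gray
        14 black
      9 black
    3 black
    11 gray
      4 gray
        4→6: 6 is gray → back edge
First back edge: 4 → 6.

4->6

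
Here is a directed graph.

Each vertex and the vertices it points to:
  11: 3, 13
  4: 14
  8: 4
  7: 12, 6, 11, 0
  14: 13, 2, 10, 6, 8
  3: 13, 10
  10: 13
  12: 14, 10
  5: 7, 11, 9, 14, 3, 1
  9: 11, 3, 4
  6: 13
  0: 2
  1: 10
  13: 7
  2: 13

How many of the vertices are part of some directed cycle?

12

A vertex is on a directed cycle iff it belongs to a strongly connected component of size ≥ 2 (or has a self-loop).
The vertices on cycles are {0, 2, 3, 4, 6, 7, 8, 10, 11, 12, 13, 14} — 12 in total.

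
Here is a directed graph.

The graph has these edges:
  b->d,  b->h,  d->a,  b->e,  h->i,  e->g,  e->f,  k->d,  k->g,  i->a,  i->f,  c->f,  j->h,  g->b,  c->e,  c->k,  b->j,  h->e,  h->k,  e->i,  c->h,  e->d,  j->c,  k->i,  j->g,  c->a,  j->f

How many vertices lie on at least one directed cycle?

A vertex is on a directed cycle iff it belongs to a strongly connected component of size ≥ 2 (or has a self-loop).
The vertices on cycles are {b, c, e, g, h, j, k} — 7 in total.

7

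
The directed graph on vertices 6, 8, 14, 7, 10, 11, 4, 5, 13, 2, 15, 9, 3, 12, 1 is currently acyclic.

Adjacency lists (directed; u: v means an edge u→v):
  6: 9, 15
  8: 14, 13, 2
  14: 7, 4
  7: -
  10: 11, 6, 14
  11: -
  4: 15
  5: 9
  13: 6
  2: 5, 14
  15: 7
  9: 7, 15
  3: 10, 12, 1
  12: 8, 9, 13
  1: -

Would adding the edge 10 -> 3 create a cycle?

Yes

Adding 10→3 creates a cycle iff 3 can already reach 10.
Path from 3: 3 → 10.
So 3 → … → 10 → 3 is a cycle.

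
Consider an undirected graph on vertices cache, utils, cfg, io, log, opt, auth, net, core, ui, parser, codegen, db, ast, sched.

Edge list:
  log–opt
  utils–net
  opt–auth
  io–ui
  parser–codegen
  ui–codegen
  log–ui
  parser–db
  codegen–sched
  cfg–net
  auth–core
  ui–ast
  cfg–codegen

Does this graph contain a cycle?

No

DFS, tracking each vertex's parent; an edge to a visited non-parent vertex closes a cycle.
Start from ui:
visit ui (parent –)
  visit log (parent ui)
    visit opt (parent log)
      opt–log: parent, skip
      visit auth (parent opt)
        visit core (parent auth)
          core–auth: parent, skip
        auth–opt: parent, skip
    log–ui: parent, skip
  visit io (parent ui)
    io–ui: parent, skip
  visit codegen (parent ui)
    visit sched (parent codegen)
      sched–codegen: parent, skip
    visit cfg (parent codegen)
      visit net (parent cfg)
        net–cfg: parent, skip
        visit utils (parent net)
          utils–net: parent, skip
      cfg–codegen: parent, skip
    codegen–ui: parent, skip
    visit parser (parent codegen)
      parser–codegen: parent, skip
      visit db (parent parser)
        db–parser: parent, skip
  visit ast (parent ui)
    ast–ui: parent, skip
visit cache (parent –)
No non-parent visited neighbor found — the graph is a forest.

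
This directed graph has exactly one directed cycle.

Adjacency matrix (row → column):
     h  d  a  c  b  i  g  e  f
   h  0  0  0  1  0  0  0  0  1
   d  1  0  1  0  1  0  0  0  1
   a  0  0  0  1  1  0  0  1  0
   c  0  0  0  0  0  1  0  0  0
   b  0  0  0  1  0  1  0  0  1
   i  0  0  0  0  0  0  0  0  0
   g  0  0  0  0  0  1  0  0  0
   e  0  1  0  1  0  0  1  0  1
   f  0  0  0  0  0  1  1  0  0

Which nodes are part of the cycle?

a, d, e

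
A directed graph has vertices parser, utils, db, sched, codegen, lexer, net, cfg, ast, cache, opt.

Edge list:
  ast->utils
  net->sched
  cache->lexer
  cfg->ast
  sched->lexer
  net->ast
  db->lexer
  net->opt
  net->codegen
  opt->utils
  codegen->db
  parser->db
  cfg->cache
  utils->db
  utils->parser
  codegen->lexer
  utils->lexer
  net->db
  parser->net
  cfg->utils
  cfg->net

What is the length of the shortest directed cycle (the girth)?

For each vertex v, BFS finds the shortest path from v back to v.
The shortest such closed walk is net → opt → utils → parser → net, length 4.

4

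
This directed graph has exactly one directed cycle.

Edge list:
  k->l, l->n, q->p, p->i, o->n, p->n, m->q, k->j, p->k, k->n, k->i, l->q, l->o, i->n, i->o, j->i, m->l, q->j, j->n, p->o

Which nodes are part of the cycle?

DFS with gray/black marking from q:
q gray
  p gray
    o gray
      n gray
      n black
    o black
    k gray
      k→n: n black — skip
      l gray
        l→o: o black — skip
        l→n: n black — skip
        l→q: q is gray → back edge
Back edge closes the cycle q → p → k → l → q; its vertices are {k, l, p, q}.

k, l, p, q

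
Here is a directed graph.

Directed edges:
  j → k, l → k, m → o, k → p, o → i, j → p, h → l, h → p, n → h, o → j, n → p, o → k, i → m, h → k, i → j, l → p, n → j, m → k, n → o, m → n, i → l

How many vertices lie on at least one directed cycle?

4

A vertex is on a directed cycle iff it belongs to a strongly connected component of size ≥ 2 (or has a self-loop).
The vertices on cycles are {i, m, n, o} — 4 in total.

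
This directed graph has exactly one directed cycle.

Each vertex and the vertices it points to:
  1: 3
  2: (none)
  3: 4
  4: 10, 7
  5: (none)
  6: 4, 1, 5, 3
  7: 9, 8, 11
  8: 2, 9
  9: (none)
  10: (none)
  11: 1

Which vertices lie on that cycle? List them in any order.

1, 3, 4, 7, 11

DFS with gray/black marking from 4:
4 gray
  10 gray
  10 black
  7 gray
    9 gray
    9 black
    8 gray
      2 gray
      2 black
      8→9: 9 black — skip
    8 black
    11 gray
      1 gray
        3 gray
          3→4: 4 is gray → back edge
Back edge closes the cycle 4 → 7 → 11 → 1 → 3 → 4; its vertices are {1, 3, 4, 7, 11}.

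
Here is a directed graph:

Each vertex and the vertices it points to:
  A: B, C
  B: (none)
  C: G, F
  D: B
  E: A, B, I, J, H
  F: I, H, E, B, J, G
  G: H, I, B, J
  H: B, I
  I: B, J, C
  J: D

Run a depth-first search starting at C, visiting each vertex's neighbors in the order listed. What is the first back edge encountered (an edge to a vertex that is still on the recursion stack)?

DFS from C (visiting each vertex's neighbors in the order listed); mark gray on enter, black on exit:
C gray
  G gray
    H gray
      B gray
      B black
      I gray
        I→B: B black — skip
        J gray
          D gray
            D→B: B black — skip
          D black
        J black
        I→C: C is gray → back edge
First back edge: I → C.

I→C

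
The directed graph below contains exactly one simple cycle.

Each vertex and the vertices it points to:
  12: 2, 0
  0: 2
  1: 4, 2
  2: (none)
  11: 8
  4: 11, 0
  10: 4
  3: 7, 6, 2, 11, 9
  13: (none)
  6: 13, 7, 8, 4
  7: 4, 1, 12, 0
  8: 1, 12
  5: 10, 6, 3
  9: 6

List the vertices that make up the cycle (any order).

1, 4, 8, 11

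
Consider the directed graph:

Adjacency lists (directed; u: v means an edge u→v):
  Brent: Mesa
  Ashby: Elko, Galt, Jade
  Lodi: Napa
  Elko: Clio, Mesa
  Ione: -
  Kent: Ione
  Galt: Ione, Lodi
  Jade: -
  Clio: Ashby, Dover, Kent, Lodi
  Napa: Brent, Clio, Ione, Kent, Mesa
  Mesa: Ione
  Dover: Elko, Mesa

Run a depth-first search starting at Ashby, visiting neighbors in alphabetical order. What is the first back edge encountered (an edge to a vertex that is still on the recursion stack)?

Clio→Ashby

DFS from Ashby (visiting neighbors in alphabetical order); mark gray on enter, black on exit:
Ashby gray
  Elko gray
    Clio gray
      Clio→Ashby: Ashby is gray → back edge
First back edge: Clio → Ashby.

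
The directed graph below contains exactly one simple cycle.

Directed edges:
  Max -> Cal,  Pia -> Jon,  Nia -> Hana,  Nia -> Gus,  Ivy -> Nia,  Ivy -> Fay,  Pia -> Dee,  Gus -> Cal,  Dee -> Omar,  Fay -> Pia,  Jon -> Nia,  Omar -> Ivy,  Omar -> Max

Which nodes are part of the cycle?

Dee, Fay, Ivy, Pia, Omar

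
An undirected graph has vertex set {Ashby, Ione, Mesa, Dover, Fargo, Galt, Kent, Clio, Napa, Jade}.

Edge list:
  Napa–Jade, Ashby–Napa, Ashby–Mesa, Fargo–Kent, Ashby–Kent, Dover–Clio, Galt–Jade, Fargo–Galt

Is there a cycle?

Yes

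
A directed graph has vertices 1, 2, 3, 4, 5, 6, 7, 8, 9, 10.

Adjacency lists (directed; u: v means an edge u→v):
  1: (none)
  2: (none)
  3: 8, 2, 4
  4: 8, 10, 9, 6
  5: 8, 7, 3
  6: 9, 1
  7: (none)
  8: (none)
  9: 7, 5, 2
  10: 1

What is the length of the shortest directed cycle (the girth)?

For each vertex v, BFS finds the shortest path from v back to v.
The shortest such closed walk is 4 → 9 → 5 → 3 → 4, length 4.

4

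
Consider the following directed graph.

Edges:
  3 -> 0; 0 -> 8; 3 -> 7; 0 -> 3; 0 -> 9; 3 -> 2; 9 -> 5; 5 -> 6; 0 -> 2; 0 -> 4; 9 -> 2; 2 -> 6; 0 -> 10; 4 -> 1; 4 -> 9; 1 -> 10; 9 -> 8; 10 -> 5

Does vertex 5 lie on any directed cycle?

5 lies on a cycle iff there is a path from 5 back to itself.
Exploring from 5, it never reaches itself; equivalently, its strongly connected component is a singleton.

No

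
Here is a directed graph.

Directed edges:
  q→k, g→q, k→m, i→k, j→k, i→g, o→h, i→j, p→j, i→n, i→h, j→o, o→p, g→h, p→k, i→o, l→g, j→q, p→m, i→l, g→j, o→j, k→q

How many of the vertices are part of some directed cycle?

5

A vertex is on a directed cycle iff it belongs to a strongly connected component of size ≥ 2 (or has a self-loop).
The vertices on cycles are {j, k, o, p, q} — 5 in total.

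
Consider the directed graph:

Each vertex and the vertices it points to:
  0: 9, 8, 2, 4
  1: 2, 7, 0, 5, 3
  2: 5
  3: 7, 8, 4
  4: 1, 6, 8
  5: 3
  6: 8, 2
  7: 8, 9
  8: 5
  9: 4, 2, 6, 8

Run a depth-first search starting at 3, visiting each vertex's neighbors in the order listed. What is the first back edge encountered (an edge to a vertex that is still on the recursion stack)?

5→3

DFS from 3 (visiting each vertex's neighbors in the order listed); mark gray on enter, black on exit:
3 gray
  7 gray
    8 gray
      5 gray
        5→3: 3 is gray → back edge
First back edge: 5 → 3.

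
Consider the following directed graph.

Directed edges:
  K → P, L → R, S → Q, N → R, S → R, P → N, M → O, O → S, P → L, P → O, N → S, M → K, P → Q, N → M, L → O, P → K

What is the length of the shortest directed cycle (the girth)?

2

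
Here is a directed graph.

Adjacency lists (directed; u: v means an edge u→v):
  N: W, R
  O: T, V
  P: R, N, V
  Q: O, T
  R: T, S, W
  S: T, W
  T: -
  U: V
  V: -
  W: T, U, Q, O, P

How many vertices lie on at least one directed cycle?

5

A vertex is on a directed cycle iff it belongs to a strongly connected component of size ≥ 2 (or has a self-loop).
The vertices on cycles are {N, P, R, S, W} — 5 in total.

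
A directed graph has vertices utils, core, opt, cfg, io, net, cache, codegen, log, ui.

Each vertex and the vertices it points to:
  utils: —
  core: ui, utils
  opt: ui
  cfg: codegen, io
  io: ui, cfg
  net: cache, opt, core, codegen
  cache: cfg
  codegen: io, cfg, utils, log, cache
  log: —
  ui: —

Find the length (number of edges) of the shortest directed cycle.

2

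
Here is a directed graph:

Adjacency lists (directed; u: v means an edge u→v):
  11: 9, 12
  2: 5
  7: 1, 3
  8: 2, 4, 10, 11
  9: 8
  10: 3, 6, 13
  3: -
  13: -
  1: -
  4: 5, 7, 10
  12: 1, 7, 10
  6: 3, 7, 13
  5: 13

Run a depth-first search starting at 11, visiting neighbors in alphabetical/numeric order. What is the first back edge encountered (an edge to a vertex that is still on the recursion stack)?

DFS from 11 (visiting neighbors in alphabetical/numeric order); mark gray on enter, black on exit:
11 gray
  9 gray
    8 gray
      2 gray
        5 gray
          13 gray
          13 black
        5 black
      2 black
      4 gray
        4→5: 5 black — skip
        7 gray
          1 gray
          1 black
          3 gray
          3 black
        7 black
        10 gray
          10→3: 3 black — skip
          6 gray
            6→3: 3 black — skip
            6→7: 7 black — skip
            6→13: 13 black — skip
          6 black
          10→13: 13 black — skip
        10 black
      4 black
      8→10: 10 black — skip
      8→11: 11 is gray → back edge
First back edge: 8 → 11.

8→11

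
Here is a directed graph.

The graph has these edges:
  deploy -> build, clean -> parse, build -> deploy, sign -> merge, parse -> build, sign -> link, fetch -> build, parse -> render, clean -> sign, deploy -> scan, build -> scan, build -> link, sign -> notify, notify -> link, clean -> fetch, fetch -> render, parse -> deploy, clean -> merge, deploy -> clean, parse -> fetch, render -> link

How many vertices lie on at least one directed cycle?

A vertex is on a directed cycle iff it belongs to a strongly connected component of size ≥ 2 (or has a self-loop).
The vertices on cycles are {build, clean, fetch, parse, deploy} — 5 in total.

5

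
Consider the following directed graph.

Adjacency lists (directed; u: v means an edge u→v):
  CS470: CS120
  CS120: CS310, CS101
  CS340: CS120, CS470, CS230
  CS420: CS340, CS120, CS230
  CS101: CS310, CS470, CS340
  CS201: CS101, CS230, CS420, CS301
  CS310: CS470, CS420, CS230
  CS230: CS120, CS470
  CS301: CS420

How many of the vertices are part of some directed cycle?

A vertex is on a directed cycle iff it belongs to a strongly connected component of size ≥ 2 (or has a self-loop).
The vertices on cycles are {CS101, CS120, CS230, CS310, CS340, CS420, CS470} — 7 in total.

7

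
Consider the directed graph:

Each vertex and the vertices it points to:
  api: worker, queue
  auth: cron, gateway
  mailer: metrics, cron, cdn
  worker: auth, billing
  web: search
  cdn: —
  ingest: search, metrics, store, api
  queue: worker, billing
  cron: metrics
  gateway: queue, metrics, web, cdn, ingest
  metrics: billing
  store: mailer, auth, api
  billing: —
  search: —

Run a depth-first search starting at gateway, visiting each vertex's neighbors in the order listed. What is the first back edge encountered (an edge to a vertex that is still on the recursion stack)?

auth→gateway

DFS from gateway (visiting each vertex's neighbors in the order listed); mark gray on enter, black on exit:
gateway gray
  queue gray
    worker gray
      auth gray
        cron gray
          metrics gray
            billing gray
            billing black
          metrics black
        cron black
        auth→gateway: gateway is gray → back edge
First back edge: auth → gateway.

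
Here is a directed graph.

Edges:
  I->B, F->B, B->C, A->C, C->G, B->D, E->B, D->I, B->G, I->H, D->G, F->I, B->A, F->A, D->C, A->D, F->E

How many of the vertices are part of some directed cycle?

A vertex is on a directed cycle iff it belongs to a strongly connected component of size ≥ 2 (or has a self-loop).
The vertices on cycles are {A, B, D, I} — 4 in total.

4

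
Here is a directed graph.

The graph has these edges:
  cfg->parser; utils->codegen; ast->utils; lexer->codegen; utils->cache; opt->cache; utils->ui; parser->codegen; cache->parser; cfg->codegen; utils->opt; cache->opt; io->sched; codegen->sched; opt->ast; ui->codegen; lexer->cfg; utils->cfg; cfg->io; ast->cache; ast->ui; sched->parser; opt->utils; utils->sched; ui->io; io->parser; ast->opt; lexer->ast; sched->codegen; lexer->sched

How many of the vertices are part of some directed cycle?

A vertex is on a directed cycle iff it belongs to a strongly connected component of size ≥ 2 (or has a self-loop).
The vertices on cycles are {ast, opt, cache, sched, utils, parser, codegen} — 7 in total.

7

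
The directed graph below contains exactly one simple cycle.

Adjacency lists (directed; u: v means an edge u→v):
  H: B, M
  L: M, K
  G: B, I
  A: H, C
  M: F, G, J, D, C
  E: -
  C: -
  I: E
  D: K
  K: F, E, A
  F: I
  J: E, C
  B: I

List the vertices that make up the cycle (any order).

A, D, H, K, M

DFS with gray/black marking from M:
M gray
  F gray
    I gray
      E gray
      E black
    I black
  F black
  G gray
    B gray
      B→I: I black — skip
    B black
    G→I: I black — skip
  G black
  J gray
    J→E: E black — skip
    C gray
    C black
  J black
  D gray
    K gray
      K→F: F black — skip
      K→E: E black — skip
      A gray
        H gray
          H→B: B black — skip
          H→M: M is gray → back edge
Back edge closes the cycle M → D → K → A → H → M; its vertices are {A, D, H, K, M}.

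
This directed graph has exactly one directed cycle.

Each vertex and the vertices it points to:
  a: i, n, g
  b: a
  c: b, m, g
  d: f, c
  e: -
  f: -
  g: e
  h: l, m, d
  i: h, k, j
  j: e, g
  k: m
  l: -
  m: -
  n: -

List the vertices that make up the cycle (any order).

DFS with gray/black marking from a:
a gray
  i gray
    h gray
      l gray
      l black
      m gray
      m black
      d gray
        f gray
        f black
        c gray
          b gray
            b→a: a is gray → back edge
Back edge closes the cycle a → i → h → d → c → b → a; its vertices are {a, b, c, d, h, i}.

a, b, c, d, h, i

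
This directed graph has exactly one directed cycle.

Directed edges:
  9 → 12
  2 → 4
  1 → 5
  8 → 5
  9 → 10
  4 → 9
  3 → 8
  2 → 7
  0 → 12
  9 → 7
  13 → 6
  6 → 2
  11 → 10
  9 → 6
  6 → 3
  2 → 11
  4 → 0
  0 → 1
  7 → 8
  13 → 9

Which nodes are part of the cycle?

DFS with gray/black marking from 6:
6 gray
  3 gray
    8 gray
      5 gray
      5 black
    8 black
  3 black
  2 gray
    4 gray
      0 gray
        12 gray
        12 black
        1 gray
          1→5: 5 black — skip
        1 black
      0 black
      9 gray
        10 gray
        10 black
        9→12: 12 black — skip
        9→6: 6 is gray → back edge
Back edge closes the cycle 6 → 2 → 4 → 9 → 6; its vertices are {2, 4, 6, 9}.

2, 4, 6, 9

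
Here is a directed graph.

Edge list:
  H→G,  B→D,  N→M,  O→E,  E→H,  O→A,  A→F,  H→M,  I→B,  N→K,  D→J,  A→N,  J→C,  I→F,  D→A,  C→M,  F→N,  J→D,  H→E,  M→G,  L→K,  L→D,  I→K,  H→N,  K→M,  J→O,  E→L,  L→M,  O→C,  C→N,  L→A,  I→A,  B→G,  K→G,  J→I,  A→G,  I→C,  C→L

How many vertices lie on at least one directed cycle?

9

A vertex is on a directed cycle iff it belongs to a strongly connected component of size ≥ 2 (or has a self-loop).
The vertices on cycles are {B, C, D, E, H, I, J, L, O} — 9 in total.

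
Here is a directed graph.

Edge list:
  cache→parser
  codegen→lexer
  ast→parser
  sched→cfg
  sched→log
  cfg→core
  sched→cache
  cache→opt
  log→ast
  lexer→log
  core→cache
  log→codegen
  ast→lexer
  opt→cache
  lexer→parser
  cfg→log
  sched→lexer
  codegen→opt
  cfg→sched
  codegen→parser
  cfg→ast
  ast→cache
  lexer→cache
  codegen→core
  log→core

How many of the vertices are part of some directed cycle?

8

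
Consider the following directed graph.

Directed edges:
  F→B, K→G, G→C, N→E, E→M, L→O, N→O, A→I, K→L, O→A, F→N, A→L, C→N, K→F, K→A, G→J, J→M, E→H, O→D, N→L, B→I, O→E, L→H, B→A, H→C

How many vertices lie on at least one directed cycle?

A vertex is on a directed cycle iff it belongs to a strongly connected component of size ≥ 2 (or has a self-loop).
The vertices on cycles are {A, C, E, H, L, N, O} — 7 in total.

7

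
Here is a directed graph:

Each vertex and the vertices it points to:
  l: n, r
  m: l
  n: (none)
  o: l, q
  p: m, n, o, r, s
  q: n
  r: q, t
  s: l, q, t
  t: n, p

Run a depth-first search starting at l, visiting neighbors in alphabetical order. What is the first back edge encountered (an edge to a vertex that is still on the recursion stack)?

DFS from l (visiting neighbors in alphabetical order); mark gray on enter, black on exit:
l gray
  n gray
  n black
  r gray
    q gray
      q→n: n black — skip
    q black
    t gray
      t→n: n black — skip
      p gray
        m gray
          m→l: l is gray → back edge
First back edge: m → l.

m->l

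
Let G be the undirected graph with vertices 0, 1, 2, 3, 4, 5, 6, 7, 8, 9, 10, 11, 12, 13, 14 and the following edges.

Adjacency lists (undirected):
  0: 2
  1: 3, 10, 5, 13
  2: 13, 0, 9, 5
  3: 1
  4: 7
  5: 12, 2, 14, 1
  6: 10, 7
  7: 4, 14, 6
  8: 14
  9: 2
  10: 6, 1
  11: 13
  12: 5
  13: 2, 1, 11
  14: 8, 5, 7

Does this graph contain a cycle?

Yes

DFS, tracking each vertex's parent; an edge to a visited non-parent vertex closes a cycle.
Start from 6:
visit 6 (parent –)
  visit 10 (parent 6)
    10–6: parent, skip
    visit 1 (parent 10)
      visit 3 (parent 1)
        3–1: parent, skip
      1–10: parent, skip
      visit 5 (parent 1)
        visit 12 (parent 5)
          12–5: parent, skip
        visit 2 (parent 5)
          visit 13 (parent 2)
            13–2: parent, skip
            13–1: 1 visited and ≠ parent → cycle
Cycle: 1 – 5 – 2 – 13 – 1.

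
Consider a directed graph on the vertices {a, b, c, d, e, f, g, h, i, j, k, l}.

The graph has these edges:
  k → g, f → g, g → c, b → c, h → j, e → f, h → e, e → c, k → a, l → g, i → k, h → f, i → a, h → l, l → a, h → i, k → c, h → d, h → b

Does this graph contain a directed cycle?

No

DFS with white/gray/black marking, starting from c:
c gray
c black
a gray
a black
b gray
  b→c: c black — skip
b black
d gray
d black
e gray
  f gray
    g gray
      g→c: c black — skip
    g black
  f black
  e→c: c black — skip
e black
h gray
  h→d: d black — skip
  i gray
    k gray
      k→g: g black — skip
      k→c: c black — skip
      k→a: a black — skip
    k black
    i→a: a black — skip
  i black
  h→b: b black — skip
  l gray
    l→a: a black — skip
    l→g: g black — skip
  l black
  h→f: f black — skip
  h→e: e black — skip
  j gray
  j black
h black
Every edge goes to a white or black vertex — no back edge, so the graph is acyclic.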